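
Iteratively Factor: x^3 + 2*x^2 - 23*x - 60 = (x + 3)*(x^2 - x - 20) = (x - 5)*(x + 3)*(x + 4)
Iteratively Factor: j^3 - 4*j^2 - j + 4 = (j + 1)*(j^2 - 5*j + 4) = (j - 1)*(j + 1)*(j - 4)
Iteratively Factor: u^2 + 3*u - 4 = (u + 4)*(u - 1)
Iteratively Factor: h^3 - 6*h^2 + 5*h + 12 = (h - 3)*(h^2 - 3*h - 4) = (h - 3)*(h + 1)*(h - 4)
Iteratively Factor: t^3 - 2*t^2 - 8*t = (t + 2)*(t^2 - 4*t) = (t - 4)*(t + 2)*(t)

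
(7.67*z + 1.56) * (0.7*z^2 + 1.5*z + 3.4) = 5.369*z^3 + 12.597*z^2 + 28.418*z + 5.304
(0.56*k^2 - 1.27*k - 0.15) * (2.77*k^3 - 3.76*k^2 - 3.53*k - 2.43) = 1.5512*k^5 - 5.6235*k^4 + 2.3829*k^3 + 3.6863*k^2 + 3.6156*k + 0.3645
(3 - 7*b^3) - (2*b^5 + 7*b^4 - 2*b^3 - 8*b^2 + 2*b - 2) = -2*b^5 - 7*b^4 - 5*b^3 + 8*b^2 - 2*b + 5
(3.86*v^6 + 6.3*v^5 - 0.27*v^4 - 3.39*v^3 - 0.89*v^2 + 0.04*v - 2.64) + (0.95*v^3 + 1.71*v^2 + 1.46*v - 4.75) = 3.86*v^6 + 6.3*v^5 - 0.27*v^4 - 2.44*v^3 + 0.82*v^2 + 1.5*v - 7.39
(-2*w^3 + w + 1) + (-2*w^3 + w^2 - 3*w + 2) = -4*w^3 + w^2 - 2*w + 3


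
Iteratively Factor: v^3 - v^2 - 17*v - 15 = (v + 3)*(v^2 - 4*v - 5) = (v + 1)*(v + 3)*(v - 5)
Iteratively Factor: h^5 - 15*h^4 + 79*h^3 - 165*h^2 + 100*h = (h)*(h^4 - 15*h^3 + 79*h^2 - 165*h + 100) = h*(h - 4)*(h^3 - 11*h^2 + 35*h - 25) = h*(h - 5)*(h - 4)*(h^2 - 6*h + 5) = h*(h - 5)^2*(h - 4)*(h - 1)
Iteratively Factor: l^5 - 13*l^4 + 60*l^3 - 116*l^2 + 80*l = (l - 2)*(l^4 - 11*l^3 + 38*l^2 - 40*l) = (l - 2)^2*(l^3 - 9*l^2 + 20*l) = (l - 4)*(l - 2)^2*(l^2 - 5*l) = (l - 5)*(l - 4)*(l - 2)^2*(l)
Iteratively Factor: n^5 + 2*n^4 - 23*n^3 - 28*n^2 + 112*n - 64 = (n + 4)*(n^4 - 2*n^3 - 15*n^2 + 32*n - 16) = (n - 4)*(n + 4)*(n^3 + 2*n^2 - 7*n + 4) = (n - 4)*(n - 1)*(n + 4)*(n^2 + 3*n - 4) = (n - 4)*(n - 1)^2*(n + 4)*(n + 4)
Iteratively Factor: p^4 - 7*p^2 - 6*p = (p - 3)*(p^3 + 3*p^2 + 2*p) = p*(p - 3)*(p^2 + 3*p + 2) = p*(p - 3)*(p + 2)*(p + 1)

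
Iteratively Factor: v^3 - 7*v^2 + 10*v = (v)*(v^2 - 7*v + 10) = v*(v - 5)*(v - 2)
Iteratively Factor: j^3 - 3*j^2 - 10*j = (j - 5)*(j^2 + 2*j) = j*(j - 5)*(j + 2)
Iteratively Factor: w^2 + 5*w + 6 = (w + 2)*(w + 3)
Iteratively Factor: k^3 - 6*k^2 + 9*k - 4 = (k - 4)*(k^2 - 2*k + 1) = (k - 4)*(k - 1)*(k - 1)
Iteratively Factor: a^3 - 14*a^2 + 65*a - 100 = (a - 5)*(a^2 - 9*a + 20) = (a - 5)*(a - 4)*(a - 5)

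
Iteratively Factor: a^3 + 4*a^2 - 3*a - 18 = (a - 2)*(a^2 + 6*a + 9) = (a - 2)*(a + 3)*(a + 3)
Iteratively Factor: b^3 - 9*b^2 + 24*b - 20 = (b - 5)*(b^2 - 4*b + 4) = (b - 5)*(b - 2)*(b - 2)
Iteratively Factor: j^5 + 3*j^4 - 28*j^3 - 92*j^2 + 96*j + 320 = (j + 2)*(j^4 + j^3 - 30*j^2 - 32*j + 160) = (j - 5)*(j + 2)*(j^3 + 6*j^2 - 32) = (j - 5)*(j + 2)*(j + 4)*(j^2 + 2*j - 8) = (j - 5)*(j + 2)*(j + 4)^2*(j - 2)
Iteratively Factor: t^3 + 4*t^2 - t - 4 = (t + 4)*(t^2 - 1) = (t + 1)*(t + 4)*(t - 1)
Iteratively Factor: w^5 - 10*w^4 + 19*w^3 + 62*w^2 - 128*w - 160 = (w - 4)*(w^4 - 6*w^3 - 5*w^2 + 42*w + 40) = (w - 5)*(w - 4)*(w^3 - w^2 - 10*w - 8) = (w - 5)*(w - 4)^2*(w^2 + 3*w + 2) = (w - 5)*(w - 4)^2*(w + 2)*(w + 1)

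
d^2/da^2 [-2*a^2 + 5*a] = -4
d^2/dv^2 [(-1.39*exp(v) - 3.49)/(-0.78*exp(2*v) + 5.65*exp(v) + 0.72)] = (0.845675999999999*exp(4*v) + 14.618994*exp(3*v) - 41.457546*exp(2*v) + 113.594941*exp(v) - 13.476744)*exp(v)/(0.474552*exp(6*v) - 10.31238*exp(5*v) + 73.384506*exp(4*v) - 161.323885*exp(3*v) - 67.739544*exp(2*v) - 8.78688*exp(v) - 0.373248)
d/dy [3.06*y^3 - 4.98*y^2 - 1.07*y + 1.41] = 9.18*y^2 - 9.96*y - 1.07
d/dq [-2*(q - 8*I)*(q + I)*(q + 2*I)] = -6*q^2 + 20*I*q - 44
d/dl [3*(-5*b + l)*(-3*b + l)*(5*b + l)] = -75*b^2 - 18*b*l + 9*l^2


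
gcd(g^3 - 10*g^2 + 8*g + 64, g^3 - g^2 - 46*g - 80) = g^2 - 6*g - 16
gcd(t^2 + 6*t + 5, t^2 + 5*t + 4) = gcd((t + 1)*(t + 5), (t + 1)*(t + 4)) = t + 1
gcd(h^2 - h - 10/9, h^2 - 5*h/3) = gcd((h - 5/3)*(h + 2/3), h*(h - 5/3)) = h - 5/3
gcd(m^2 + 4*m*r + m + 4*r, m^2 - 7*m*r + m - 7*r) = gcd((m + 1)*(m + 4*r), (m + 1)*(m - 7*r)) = m + 1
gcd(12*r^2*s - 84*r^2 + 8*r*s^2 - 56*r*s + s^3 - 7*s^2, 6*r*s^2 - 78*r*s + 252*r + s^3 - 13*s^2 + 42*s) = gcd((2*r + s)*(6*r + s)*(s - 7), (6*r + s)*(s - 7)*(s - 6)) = 6*r*s - 42*r + s^2 - 7*s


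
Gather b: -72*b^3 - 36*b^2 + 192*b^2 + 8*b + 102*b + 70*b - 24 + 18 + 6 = -72*b^3 + 156*b^2 + 180*b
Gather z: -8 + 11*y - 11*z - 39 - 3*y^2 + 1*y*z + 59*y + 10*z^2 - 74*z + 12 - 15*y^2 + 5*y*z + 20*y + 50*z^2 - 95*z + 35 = -18*y^2 + 90*y + 60*z^2 + z*(6*y - 180)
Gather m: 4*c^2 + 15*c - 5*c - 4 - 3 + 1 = 4*c^2 + 10*c - 6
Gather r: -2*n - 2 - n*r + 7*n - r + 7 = 5*n + r*(-n - 1) + 5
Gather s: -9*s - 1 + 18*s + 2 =9*s + 1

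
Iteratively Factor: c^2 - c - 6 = (c + 2)*(c - 3)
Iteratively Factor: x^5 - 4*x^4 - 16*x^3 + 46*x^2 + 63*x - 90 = (x - 3)*(x^4 - x^3 - 19*x^2 - 11*x + 30) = (x - 3)*(x + 3)*(x^3 - 4*x^2 - 7*x + 10) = (x - 3)*(x - 1)*(x + 3)*(x^2 - 3*x - 10) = (x - 3)*(x - 1)*(x + 2)*(x + 3)*(x - 5)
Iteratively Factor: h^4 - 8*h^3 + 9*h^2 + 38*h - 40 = (h + 2)*(h^3 - 10*h^2 + 29*h - 20) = (h - 5)*(h + 2)*(h^2 - 5*h + 4) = (h - 5)*(h - 1)*(h + 2)*(h - 4)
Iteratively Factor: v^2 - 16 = (v + 4)*(v - 4)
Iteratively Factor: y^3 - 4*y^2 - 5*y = (y + 1)*(y^2 - 5*y) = y*(y + 1)*(y - 5)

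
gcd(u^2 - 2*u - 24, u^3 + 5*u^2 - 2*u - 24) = u + 4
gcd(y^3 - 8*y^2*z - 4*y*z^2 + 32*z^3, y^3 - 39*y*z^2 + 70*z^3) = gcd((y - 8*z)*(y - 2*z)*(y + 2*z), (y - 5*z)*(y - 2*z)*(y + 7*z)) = y - 2*z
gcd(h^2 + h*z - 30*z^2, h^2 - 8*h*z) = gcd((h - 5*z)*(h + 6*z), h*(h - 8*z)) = 1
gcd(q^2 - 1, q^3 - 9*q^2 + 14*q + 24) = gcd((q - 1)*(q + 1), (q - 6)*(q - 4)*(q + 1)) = q + 1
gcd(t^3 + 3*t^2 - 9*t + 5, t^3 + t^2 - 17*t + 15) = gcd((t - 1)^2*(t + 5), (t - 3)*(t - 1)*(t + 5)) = t^2 + 4*t - 5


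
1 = 1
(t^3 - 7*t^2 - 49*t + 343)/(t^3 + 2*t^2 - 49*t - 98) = (t - 7)/(t + 2)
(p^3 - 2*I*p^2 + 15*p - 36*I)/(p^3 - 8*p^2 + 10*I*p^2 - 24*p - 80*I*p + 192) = (p^2 - 6*I*p - 9)/(p^2 + p*(-8 + 6*I) - 48*I)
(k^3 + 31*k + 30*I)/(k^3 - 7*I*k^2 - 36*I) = (k^2 + 6*I*k - 5)/(k^2 - I*k + 6)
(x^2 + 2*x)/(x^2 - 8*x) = (x + 2)/(x - 8)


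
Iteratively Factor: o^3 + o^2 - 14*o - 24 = (o + 2)*(o^2 - o - 12) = (o - 4)*(o + 2)*(o + 3)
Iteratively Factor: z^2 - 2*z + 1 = (z - 1)*(z - 1)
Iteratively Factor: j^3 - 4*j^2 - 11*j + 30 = (j - 2)*(j^2 - 2*j - 15) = (j - 2)*(j + 3)*(j - 5)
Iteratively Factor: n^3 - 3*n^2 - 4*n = (n)*(n^2 - 3*n - 4) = n*(n + 1)*(n - 4)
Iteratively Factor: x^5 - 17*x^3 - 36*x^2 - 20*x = (x - 5)*(x^4 + 5*x^3 + 8*x^2 + 4*x) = (x - 5)*(x + 2)*(x^3 + 3*x^2 + 2*x) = x*(x - 5)*(x + 2)*(x^2 + 3*x + 2) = x*(x - 5)*(x + 1)*(x + 2)*(x + 2)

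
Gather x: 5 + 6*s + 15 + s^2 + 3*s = s^2 + 9*s + 20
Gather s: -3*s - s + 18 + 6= 24 - 4*s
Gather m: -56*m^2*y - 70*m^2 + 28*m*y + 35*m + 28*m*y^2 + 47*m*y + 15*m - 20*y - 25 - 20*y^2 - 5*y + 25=m^2*(-56*y - 70) + m*(28*y^2 + 75*y + 50) - 20*y^2 - 25*y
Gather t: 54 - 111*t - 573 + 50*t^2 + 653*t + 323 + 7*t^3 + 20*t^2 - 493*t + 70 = 7*t^3 + 70*t^2 + 49*t - 126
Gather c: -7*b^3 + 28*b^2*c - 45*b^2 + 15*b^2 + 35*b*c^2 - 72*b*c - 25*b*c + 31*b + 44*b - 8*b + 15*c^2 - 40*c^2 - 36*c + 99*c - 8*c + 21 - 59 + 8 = -7*b^3 - 30*b^2 + 67*b + c^2*(35*b - 25) + c*(28*b^2 - 97*b + 55) - 30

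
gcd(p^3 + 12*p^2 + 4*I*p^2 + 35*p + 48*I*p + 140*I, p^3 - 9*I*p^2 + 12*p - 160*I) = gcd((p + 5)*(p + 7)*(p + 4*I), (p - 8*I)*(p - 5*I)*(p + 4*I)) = p + 4*I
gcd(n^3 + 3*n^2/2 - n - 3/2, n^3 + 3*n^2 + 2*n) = n + 1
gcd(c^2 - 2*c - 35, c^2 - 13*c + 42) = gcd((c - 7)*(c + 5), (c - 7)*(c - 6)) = c - 7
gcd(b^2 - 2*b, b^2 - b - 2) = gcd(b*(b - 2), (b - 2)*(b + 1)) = b - 2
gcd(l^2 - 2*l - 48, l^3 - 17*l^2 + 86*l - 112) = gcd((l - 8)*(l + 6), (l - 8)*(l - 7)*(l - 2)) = l - 8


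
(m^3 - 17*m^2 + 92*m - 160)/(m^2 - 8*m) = m - 9 + 20/m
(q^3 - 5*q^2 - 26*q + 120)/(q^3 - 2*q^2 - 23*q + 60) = (q - 6)/(q - 3)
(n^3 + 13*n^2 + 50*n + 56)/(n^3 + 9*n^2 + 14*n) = (n + 4)/n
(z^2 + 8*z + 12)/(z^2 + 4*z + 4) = (z + 6)/(z + 2)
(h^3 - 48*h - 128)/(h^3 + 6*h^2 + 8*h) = (h^2 - 4*h - 32)/(h*(h + 2))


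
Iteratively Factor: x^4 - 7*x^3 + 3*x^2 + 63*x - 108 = (x + 3)*(x^3 - 10*x^2 + 33*x - 36) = (x - 3)*(x + 3)*(x^2 - 7*x + 12) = (x - 3)^2*(x + 3)*(x - 4)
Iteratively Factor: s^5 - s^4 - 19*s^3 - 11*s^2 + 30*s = (s - 1)*(s^4 - 19*s^2 - 30*s) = (s - 1)*(s + 2)*(s^3 - 2*s^2 - 15*s) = (s - 1)*(s + 2)*(s + 3)*(s^2 - 5*s) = (s - 5)*(s - 1)*(s + 2)*(s + 3)*(s)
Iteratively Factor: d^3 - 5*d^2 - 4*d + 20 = (d + 2)*(d^2 - 7*d + 10) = (d - 2)*(d + 2)*(d - 5)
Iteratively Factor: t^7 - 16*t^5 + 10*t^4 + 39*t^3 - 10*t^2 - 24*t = (t + 1)*(t^6 - t^5 - 15*t^4 + 25*t^3 + 14*t^2 - 24*t) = (t - 2)*(t + 1)*(t^5 + t^4 - 13*t^3 - t^2 + 12*t) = (t - 3)*(t - 2)*(t + 1)*(t^4 + 4*t^3 - t^2 - 4*t) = t*(t - 3)*(t - 2)*(t + 1)*(t^3 + 4*t^2 - t - 4) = t*(t - 3)*(t - 2)*(t + 1)^2*(t^2 + 3*t - 4) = t*(t - 3)*(t - 2)*(t + 1)^2*(t + 4)*(t - 1)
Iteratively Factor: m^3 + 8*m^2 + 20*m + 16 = (m + 2)*(m^2 + 6*m + 8) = (m + 2)^2*(m + 4)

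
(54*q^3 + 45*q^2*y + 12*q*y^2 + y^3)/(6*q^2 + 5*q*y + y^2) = (18*q^2 + 9*q*y + y^2)/(2*q + y)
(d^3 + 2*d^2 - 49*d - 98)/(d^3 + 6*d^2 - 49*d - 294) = (d + 2)/(d + 6)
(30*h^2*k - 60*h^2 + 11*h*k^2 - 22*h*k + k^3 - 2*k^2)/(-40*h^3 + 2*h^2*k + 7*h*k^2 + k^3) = (-6*h*k + 12*h - k^2 + 2*k)/(8*h^2 - 2*h*k - k^2)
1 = 1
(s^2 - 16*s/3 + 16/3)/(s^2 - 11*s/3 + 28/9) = 3*(s - 4)/(3*s - 7)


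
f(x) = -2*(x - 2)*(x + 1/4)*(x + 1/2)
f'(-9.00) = -528.25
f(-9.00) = 1636.25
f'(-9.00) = -528.25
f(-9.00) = 1636.25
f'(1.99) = -11.06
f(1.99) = 0.11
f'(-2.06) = -33.01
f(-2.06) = 22.93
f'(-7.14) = -338.83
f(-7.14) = 836.30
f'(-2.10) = -34.21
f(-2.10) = 24.27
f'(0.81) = 2.86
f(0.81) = 3.30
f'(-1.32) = -14.30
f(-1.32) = 5.83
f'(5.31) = -139.88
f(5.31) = -213.85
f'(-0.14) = 1.93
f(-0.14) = 0.17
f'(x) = -2*(x - 2)*(x + 1/4) - 2*(x - 2)*(x + 1/2) - 2*(x + 1/4)*(x + 1/2)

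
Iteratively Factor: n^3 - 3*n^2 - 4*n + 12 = (n - 2)*(n^2 - n - 6) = (n - 2)*(n + 2)*(n - 3)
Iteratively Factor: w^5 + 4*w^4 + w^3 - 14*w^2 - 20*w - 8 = (w + 2)*(w^4 + 2*w^3 - 3*w^2 - 8*w - 4) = (w + 1)*(w + 2)*(w^3 + w^2 - 4*w - 4) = (w + 1)^2*(w + 2)*(w^2 - 4) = (w - 2)*(w + 1)^2*(w + 2)*(w + 2)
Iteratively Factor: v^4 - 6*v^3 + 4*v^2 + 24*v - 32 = (v + 2)*(v^3 - 8*v^2 + 20*v - 16) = (v - 4)*(v + 2)*(v^2 - 4*v + 4) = (v - 4)*(v - 2)*(v + 2)*(v - 2)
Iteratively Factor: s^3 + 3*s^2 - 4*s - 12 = (s + 3)*(s^2 - 4) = (s + 2)*(s + 3)*(s - 2)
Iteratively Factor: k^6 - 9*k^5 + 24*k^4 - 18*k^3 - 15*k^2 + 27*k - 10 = (k - 1)*(k^5 - 8*k^4 + 16*k^3 - 2*k^2 - 17*k + 10) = (k - 1)^2*(k^4 - 7*k^3 + 9*k^2 + 7*k - 10) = (k - 1)^2*(k + 1)*(k^3 - 8*k^2 + 17*k - 10) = (k - 1)^3*(k + 1)*(k^2 - 7*k + 10) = (k - 5)*(k - 1)^3*(k + 1)*(k - 2)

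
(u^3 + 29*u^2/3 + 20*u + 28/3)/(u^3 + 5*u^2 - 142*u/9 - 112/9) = 3*(u + 2)/(3*u - 8)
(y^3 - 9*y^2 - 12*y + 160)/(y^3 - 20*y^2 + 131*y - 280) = (y + 4)/(y - 7)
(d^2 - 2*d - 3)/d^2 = 1 - 2/d - 3/d^2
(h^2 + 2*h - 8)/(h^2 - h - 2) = (h + 4)/(h + 1)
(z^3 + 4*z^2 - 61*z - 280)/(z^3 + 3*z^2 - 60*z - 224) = (z + 5)/(z + 4)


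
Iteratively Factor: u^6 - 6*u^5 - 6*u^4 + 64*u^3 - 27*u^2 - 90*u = (u - 5)*(u^5 - u^4 - 11*u^3 + 9*u^2 + 18*u) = (u - 5)*(u - 2)*(u^4 + u^3 - 9*u^2 - 9*u) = u*(u - 5)*(u - 2)*(u^3 + u^2 - 9*u - 9) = u*(u - 5)*(u - 2)*(u + 3)*(u^2 - 2*u - 3) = u*(u - 5)*(u - 3)*(u - 2)*(u + 3)*(u + 1)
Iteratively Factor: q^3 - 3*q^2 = (q)*(q^2 - 3*q) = q^2*(q - 3)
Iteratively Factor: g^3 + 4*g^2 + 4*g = (g)*(g^2 + 4*g + 4) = g*(g + 2)*(g + 2)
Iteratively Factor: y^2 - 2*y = (y - 2)*(y)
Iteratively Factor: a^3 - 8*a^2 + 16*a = (a)*(a^2 - 8*a + 16) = a*(a - 4)*(a - 4)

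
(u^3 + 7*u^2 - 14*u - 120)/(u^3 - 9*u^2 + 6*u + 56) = (u^2 + 11*u + 30)/(u^2 - 5*u - 14)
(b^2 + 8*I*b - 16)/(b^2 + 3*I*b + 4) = (b + 4*I)/(b - I)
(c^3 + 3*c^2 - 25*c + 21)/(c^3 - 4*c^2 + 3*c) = (c + 7)/c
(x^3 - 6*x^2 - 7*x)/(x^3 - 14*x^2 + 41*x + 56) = x/(x - 8)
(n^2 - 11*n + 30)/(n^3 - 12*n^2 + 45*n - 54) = (n - 5)/(n^2 - 6*n + 9)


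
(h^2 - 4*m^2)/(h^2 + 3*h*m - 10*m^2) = (h + 2*m)/(h + 5*m)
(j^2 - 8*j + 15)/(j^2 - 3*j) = (j - 5)/j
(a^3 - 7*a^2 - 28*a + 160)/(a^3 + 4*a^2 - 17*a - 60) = (a - 8)/(a + 3)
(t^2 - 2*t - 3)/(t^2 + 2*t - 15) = (t + 1)/(t + 5)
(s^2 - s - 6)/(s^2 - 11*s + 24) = (s + 2)/(s - 8)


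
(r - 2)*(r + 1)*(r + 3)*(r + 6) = r^4 + 8*r^3 + 7*r^2 - 36*r - 36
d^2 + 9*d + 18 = (d + 3)*(d + 6)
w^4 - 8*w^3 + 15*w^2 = w^2*(w - 5)*(w - 3)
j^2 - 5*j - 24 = (j - 8)*(j + 3)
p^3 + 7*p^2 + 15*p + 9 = (p + 1)*(p + 3)^2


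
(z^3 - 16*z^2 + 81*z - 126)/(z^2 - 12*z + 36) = (z^2 - 10*z + 21)/(z - 6)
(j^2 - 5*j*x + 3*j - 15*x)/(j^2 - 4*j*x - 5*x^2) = (j + 3)/(j + x)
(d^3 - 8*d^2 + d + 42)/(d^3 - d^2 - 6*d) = (d - 7)/d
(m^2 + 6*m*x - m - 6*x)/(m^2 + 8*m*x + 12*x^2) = (m - 1)/(m + 2*x)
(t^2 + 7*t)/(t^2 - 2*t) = (t + 7)/(t - 2)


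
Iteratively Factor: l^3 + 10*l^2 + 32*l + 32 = (l + 4)*(l^2 + 6*l + 8) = (l + 4)^2*(l + 2)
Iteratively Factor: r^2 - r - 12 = (r + 3)*(r - 4)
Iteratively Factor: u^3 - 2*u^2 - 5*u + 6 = (u - 1)*(u^2 - u - 6) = (u - 3)*(u - 1)*(u + 2)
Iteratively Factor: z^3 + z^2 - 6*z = (z)*(z^2 + z - 6) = z*(z - 2)*(z + 3)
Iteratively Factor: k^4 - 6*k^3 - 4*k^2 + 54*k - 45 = (k - 3)*(k^3 - 3*k^2 - 13*k + 15) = (k - 3)*(k + 3)*(k^2 - 6*k + 5) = (k - 5)*(k - 3)*(k + 3)*(k - 1)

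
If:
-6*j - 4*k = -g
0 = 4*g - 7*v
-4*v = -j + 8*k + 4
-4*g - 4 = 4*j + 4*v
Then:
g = -119/173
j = 14/173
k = -203/692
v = -68/173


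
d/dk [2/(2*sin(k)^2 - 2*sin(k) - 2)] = (1 - 2*sin(k))*cos(k)/(sin(k) + cos(k)^2)^2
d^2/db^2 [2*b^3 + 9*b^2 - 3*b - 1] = 12*b + 18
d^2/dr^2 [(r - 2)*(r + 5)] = 2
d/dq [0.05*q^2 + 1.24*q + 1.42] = 0.1*q + 1.24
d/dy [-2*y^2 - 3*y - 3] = -4*y - 3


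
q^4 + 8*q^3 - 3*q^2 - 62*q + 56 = (q - 2)*(q - 1)*(q + 4)*(q + 7)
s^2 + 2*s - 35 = (s - 5)*(s + 7)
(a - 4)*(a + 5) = a^2 + a - 20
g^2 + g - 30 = (g - 5)*(g + 6)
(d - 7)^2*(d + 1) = d^3 - 13*d^2 + 35*d + 49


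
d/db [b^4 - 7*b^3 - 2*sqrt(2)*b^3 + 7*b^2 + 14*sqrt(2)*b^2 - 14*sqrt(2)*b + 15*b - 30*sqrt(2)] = 4*b^3 - 21*b^2 - 6*sqrt(2)*b^2 + 14*b + 28*sqrt(2)*b - 14*sqrt(2) + 15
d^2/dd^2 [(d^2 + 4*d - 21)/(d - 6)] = 78/(d^3 - 18*d^2 + 108*d - 216)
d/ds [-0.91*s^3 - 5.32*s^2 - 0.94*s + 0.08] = -2.73*s^2 - 10.64*s - 0.94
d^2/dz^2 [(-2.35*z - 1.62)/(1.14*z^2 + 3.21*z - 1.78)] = (-(2.28*z + 3.21)*(2.35*z + 1.62)*(4.56*z + 6.42) + (16.074*z + 18.7806)*(1.14*z^2 + 3.21*z - 1.78))/(1.14*z^2 + 3.21*z - 1.78)^3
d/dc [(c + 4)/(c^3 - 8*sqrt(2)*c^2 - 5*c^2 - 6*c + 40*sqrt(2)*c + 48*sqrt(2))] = (c^3 - 8*sqrt(2)*c^2 - 5*c^2 - 6*c + 40*sqrt(2)*c + (c + 4)*(-3*c^2 + 10*c + 16*sqrt(2)*c - 40*sqrt(2) + 6) + 48*sqrt(2))/(c^3 - 8*sqrt(2)*c^2 - 5*c^2 - 6*c + 40*sqrt(2)*c + 48*sqrt(2))^2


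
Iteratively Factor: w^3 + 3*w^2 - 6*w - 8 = (w - 2)*(w^2 + 5*w + 4) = (w - 2)*(w + 1)*(w + 4)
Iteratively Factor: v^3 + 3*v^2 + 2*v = (v + 2)*(v^2 + v) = (v + 1)*(v + 2)*(v)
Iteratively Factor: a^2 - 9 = (a - 3)*(a + 3)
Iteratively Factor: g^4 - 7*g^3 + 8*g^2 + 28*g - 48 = (g - 2)*(g^3 - 5*g^2 - 2*g + 24) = (g - 3)*(g - 2)*(g^2 - 2*g - 8) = (g - 3)*(g - 2)*(g + 2)*(g - 4)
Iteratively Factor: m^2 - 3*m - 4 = (m - 4)*(m + 1)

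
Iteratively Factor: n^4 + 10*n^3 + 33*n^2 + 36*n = (n + 3)*(n^3 + 7*n^2 + 12*n) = (n + 3)^2*(n^2 + 4*n) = (n + 3)^2*(n + 4)*(n)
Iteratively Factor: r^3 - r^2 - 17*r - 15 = (r - 5)*(r^2 + 4*r + 3) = (r - 5)*(r + 3)*(r + 1)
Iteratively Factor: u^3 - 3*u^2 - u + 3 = (u - 3)*(u^2 - 1) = (u - 3)*(u + 1)*(u - 1)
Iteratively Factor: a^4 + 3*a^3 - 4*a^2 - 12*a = (a)*(a^3 + 3*a^2 - 4*a - 12) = a*(a + 2)*(a^2 + a - 6) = a*(a - 2)*(a + 2)*(a + 3)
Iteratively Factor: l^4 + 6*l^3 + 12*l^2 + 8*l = (l + 2)*(l^3 + 4*l^2 + 4*l) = (l + 2)^2*(l^2 + 2*l) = (l + 2)^3*(l)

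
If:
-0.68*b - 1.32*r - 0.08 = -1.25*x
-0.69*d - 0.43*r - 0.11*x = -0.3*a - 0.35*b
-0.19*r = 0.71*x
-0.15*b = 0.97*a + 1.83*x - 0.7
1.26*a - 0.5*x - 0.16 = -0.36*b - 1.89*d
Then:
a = 1.20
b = -1.39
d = -0.49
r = 0.52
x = -0.14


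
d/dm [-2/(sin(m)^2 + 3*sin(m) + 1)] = 2*(2*sin(m) + 3)*cos(m)/(sin(m)^2 + 3*sin(m) + 1)^2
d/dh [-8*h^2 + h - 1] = 1 - 16*h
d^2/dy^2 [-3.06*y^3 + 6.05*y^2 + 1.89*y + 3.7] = 12.1 - 18.36*y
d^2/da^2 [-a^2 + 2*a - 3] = -2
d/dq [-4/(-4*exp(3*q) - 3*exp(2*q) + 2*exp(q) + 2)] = (-48*exp(2*q) - 24*exp(q) + 8)*exp(q)/(4*exp(3*q) + 3*exp(2*q) - 2*exp(q) - 2)^2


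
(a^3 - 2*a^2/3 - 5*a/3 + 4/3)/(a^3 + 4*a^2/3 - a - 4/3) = (a - 1)/(a + 1)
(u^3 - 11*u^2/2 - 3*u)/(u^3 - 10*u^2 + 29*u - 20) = u*(2*u^2 - 11*u - 6)/(2*(u^3 - 10*u^2 + 29*u - 20))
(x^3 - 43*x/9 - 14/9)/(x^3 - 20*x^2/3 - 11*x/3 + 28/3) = (9*x^3 - 43*x - 14)/(3*(3*x^3 - 20*x^2 - 11*x + 28))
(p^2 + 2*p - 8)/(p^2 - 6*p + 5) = (p^2 + 2*p - 8)/(p^2 - 6*p + 5)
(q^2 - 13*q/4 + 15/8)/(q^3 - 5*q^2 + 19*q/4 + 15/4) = (4*q - 3)/(2*(2*q^2 - 5*q - 3))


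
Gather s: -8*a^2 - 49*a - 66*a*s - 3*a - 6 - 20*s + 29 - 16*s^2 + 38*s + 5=-8*a^2 - 52*a - 16*s^2 + s*(18 - 66*a) + 28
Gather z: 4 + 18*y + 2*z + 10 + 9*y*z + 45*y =63*y + z*(9*y + 2) + 14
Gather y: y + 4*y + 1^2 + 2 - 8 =5*y - 5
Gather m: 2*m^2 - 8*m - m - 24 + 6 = 2*m^2 - 9*m - 18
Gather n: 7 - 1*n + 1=8 - n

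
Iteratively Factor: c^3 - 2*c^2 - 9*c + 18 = (c - 3)*(c^2 + c - 6) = (c - 3)*(c + 3)*(c - 2)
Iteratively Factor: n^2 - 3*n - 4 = (n - 4)*(n + 1)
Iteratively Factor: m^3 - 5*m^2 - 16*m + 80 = (m - 4)*(m^2 - m - 20) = (m - 4)*(m + 4)*(m - 5)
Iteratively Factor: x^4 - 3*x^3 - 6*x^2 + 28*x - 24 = (x + 3)*(x^3 - 6*x^2 + 12*x - 8) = (x - 2)*(x + 3)*(x^2 - 4*x + 4) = (x - 2)^2*(x + 3)*(x - 2)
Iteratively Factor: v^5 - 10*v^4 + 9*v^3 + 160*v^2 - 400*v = (v - 5)*(v^4 - 5*v^3 - 16*v^2 + 80*v) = (v - 5)^2*(v^3 - 16*v) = (v - 5)^2*(v - 4)*(v^2 + 4*v) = (v - 5)^2*(v - 4)*(v + 4)*(v)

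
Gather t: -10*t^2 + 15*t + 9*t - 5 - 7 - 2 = -10*t^2 + 24*t - 14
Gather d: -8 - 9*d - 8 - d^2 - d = -d^2 - 10*d - 16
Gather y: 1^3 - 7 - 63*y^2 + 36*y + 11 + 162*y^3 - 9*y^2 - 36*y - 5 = 162*y^3 - 72*y^2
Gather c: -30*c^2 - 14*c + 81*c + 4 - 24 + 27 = -30*c^2 + 67*c + 7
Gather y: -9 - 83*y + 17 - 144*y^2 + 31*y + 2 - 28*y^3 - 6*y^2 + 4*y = -28*y^3 - 150*y^2 - 48*y + 10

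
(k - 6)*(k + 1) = k^2 - 5*k - 6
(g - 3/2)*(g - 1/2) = g^2 - 2*g + 3/4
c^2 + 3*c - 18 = (c - 3)*(c + 6)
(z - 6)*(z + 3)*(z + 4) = z^3 + z^2 - 30*z - 72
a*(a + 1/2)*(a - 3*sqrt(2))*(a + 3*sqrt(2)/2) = a^4 - 3*sqrt(2)*a^3/2 + a^3/2 - 9*a^2 - 3*sqrt(2)*a^2/4 - 9*a/2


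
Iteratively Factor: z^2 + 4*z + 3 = (z + 3)*(z + 1)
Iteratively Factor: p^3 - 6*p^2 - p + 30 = (p - 5)*(p^2 - p - 6) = (p - 5)*(p - 3)*(p + 2)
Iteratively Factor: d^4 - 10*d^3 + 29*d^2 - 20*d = (d - 1)*(d^3 - 9*d^2 + 20*d) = d*(d - 1)*(d^2 - 9*d + 20) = d*(d - 5)*(d - 1)*(d - 4)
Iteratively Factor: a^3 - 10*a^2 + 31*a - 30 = (a - 2)*(a^2 - 8*a + 15) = (a - 3)*(a - 2)*(a - 5)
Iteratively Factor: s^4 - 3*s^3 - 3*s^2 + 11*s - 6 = (s - 1)*(s^3 - 2*s^2 - 5*s + 6) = (s - 1)*(s + 2)*(s^2 - 4*s + 3) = (s - 1)^2*(s + 2)*(s - 3)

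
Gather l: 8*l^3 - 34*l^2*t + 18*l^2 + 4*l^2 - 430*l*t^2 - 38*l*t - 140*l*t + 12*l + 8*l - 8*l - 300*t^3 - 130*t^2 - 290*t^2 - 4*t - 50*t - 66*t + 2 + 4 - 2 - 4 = 8*l^3 + l^2*(22 - 34*t) + l*(-430*t^2 - 178*t + 12) - 300*t^3 - 420*t^2 - 120*t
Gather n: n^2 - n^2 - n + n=0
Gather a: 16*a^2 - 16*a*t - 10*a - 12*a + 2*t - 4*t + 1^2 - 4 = 16*a^2 + a*(-16*t - 22) - 2*t - 3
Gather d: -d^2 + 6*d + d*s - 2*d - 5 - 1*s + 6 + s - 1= -d^2 + d*(s + 4)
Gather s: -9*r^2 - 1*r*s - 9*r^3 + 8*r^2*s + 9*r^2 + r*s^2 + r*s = -9*r^3 + 8*r^2*s + r*s^2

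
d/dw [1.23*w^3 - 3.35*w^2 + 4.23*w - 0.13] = 3.69*w^2 - 6.7*w + 4.23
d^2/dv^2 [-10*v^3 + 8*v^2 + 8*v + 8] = 16 - 60*v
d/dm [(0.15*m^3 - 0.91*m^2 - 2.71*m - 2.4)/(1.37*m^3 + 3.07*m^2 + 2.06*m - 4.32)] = (-1.11022302462516e-16*m^5 + 1.7072*m^4 + 8.0434*m^3 + 14.3651*m^2 + 22.5984*m + 16.6512)/(1.8769*m^6 + 8.4118*m^5 + 15.0693*m^4 + 0.811599999999999*m^3 - 22.2812*m^2 - 17.7984*m + 18.6624)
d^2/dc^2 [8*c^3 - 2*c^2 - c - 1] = 48*c - 4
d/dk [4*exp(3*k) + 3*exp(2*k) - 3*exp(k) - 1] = (12*exp(2*k) + 6*exp(k) - 3)*exp(k)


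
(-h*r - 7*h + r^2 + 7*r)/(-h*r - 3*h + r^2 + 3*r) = (r + 7)/(r + 3)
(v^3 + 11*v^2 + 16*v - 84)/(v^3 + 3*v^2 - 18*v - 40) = (v^3 + 11*v^2 + 16*v - 84)/(v^3 + 3*v^2 - 18*v - 40)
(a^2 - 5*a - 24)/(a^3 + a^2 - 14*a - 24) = (a - 8)/(a^2 - 2*a - 8)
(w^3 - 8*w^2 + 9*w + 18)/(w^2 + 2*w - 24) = (w^3 - 8*w^2 + 9*w + 18)/(w^2 + 2*w - 24)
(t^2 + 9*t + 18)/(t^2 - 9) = (t + 6)/(t - 3)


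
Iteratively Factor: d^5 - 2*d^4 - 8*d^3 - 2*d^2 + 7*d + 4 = (d + 1)*(d^4 - 3*d^3 - 5*d^2 + 3*d + 4) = (d - 1)*(d + 1)*(d^3 - 2*d^2 - 7*d - 4) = (d - 1)*(d + 1)^2*(d^2 - 3*d - 4) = (d - 4)*(d - 1)*(d + 1)^2*(d + 1)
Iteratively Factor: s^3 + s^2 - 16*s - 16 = (s + 4)*(s^2 - 3*s - 4) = (s + 1)*(s + 4)*(s - 4)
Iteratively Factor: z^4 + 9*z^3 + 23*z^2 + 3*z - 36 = (z + 3)*(z^3 + 6*z^2 + 5*z - 12) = (z + 3)^2*(z^2 + 3*z - 4) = (z - 1)*(z + 3)^2*(z + 4)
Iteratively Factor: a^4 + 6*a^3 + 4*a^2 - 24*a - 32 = (a + 2)*(a^3 + 4*a^2 - 4*a - 16) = (a - 2)*(a + 2)*(a^2 + 6*a + 8) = (a - 2)*(a + 2)^2*(a + 4)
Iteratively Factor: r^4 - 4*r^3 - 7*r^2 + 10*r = (r - 1)*(r^3 - 3*r^2 - 10*r) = (r - 1)*(r + 2)*(r^2 - 5*r) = r*(r - 1)*(r + 2)*(r - 5)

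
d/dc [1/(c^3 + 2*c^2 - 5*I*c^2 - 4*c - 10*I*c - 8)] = (-3*c^2 - 4*c + 10*I*c + 4 + 10*I)/(-c^3 - 2*c^2 + 5*I*c^2 + 4*c + 10*I*c + 8)^2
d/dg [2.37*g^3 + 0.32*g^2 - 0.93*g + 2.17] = 7.11*g^2 + 0.64*g - 0.93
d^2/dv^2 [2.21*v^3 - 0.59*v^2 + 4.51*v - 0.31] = 13.26*v - 1.18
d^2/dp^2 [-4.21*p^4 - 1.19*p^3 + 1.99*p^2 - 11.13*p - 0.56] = -50.52*p^2 - 7.14*p + 3.98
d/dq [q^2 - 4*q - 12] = 2*q - 4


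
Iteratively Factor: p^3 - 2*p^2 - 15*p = (p)*(p^2 - 2*p - 15) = p*(p + 3)*(p - 5)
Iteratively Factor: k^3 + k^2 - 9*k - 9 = (k - 3)*(k^2 + 4*k + 3) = (k - 3)*(k + 3)*(k + 1)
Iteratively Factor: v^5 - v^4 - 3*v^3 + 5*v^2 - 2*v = (v - 1)*(v^4 - 3*v^2 + 2*v) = v*(v - 1)*(v^3 - 3*v + 2) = v*(v - 1)^2*(v^2 + v - 2) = v*(v - 1)^3*(v + 2)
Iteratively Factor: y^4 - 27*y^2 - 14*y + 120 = (y + 3)*(y^3 - 3*y^2 - 18*y + 40) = (y + 3)*(y + 4)*(y^2 - 7*y + 10) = (y - 2)*(y + 3)*(y + 4)*(y - 5)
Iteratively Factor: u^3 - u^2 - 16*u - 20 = (u + 2)*(u^2 - 3*u - 10) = (u + 2)^2*(u - 5)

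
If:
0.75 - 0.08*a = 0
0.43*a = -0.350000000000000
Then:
No Solution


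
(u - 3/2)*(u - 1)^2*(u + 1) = u^4 - 5*u^3/2 + u^2/2 + 5*u/2 - 3/2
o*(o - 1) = o^2 - o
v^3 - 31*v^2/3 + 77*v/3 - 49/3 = (v - 7)*(v - 7/3)*(v - 1)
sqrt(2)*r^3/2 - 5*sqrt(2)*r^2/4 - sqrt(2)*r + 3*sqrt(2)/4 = (r - 3)*(r - 1/2)*(sqrt(2)*r/2 + sqrt(2)/2)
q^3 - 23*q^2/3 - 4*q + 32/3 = (q - 8)*(q - 1)*(q + 4/3)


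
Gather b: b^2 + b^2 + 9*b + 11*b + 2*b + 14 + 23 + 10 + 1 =2*b^2 + 22*b + 48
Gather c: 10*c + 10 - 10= 10*c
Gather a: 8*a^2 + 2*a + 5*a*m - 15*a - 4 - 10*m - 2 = 8*a^2 + a*(5*m - 13) - 10*m - 6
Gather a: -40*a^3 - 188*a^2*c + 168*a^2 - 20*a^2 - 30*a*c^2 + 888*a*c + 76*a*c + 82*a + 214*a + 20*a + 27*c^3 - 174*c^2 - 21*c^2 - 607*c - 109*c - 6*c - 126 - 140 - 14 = -40*a^3 + a^2*(148 - 188*c) + a*(-30*c^2 + 964*c + 316) + 27*c^3 - 195*c^2 - 722*c - 280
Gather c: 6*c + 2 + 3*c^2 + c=3*c^2 + 7*c + 2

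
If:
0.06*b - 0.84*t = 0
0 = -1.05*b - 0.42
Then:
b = -0.40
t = -0.03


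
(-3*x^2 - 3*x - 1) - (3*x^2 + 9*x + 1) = -6*x^2 - 12*x - 2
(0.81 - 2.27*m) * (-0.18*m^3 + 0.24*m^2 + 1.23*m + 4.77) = 0.4086*m^4 - 0.6906*m^3 - 2.5977*m^2 - 9.8316*m + 3.8637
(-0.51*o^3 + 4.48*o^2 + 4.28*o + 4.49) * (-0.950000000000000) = 0.4845*o^3 - 4.256*o^2 - 4.066*o - 4.2655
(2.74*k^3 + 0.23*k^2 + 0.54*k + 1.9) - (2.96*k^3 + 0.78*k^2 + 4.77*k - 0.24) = -0.22*k^3 - 0.55*k^2 - 4.23*k + 2.14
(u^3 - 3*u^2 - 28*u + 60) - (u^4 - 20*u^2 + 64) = -u^4 + u^3 + 17*u^2 - 28*u - 4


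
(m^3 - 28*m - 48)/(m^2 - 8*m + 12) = (m^2 + 6*m + 8)/(m - 2)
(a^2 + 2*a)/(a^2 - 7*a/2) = 2*(a + 2)/(2*a - 7)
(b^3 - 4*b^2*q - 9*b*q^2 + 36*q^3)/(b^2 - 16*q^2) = (b^2 - 9*q^2)/(b + 4*q)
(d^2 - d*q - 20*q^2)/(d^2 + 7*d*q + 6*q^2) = (d^2 - d*q - 20*q^2)/(d^2 + 7*d*q + 6*q^2)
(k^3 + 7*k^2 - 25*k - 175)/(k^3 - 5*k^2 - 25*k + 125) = (k + 7)/(k - 5)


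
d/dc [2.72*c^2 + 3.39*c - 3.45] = 5.44*c + 3.39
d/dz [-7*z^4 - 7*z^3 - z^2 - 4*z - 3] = -28*z^3 - 21*z^2 - 2*z - 4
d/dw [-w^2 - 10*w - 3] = -2*w - 10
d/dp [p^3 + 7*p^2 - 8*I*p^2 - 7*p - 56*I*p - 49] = 3*p^2 + p*(14 - 16*I) - 7 - 56*I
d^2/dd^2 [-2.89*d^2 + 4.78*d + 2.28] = -5.78000000000000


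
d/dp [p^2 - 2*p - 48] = 2*p - 2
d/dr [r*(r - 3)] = 2*r - 3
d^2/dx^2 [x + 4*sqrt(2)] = 0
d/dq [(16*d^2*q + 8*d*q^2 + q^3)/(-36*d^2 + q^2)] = (-576*d^4 - 576*d^3*q - 124*d^2*q^2 + q^4)/(1296*d^4 - 72*d^2*q^2 + q^4)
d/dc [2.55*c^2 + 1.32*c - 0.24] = 5.1*c + 1.32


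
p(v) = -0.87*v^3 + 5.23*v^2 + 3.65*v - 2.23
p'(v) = -2.61*v^2 + 10.46*v + 3.65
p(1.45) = 11.41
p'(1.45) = 13.33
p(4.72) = 40.03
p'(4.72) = -5.13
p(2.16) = 21.29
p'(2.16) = 14.07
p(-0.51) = -2.62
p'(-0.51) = -2.36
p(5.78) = 25.60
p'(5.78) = -23.09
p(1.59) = 13.30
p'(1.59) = 13.68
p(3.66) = 38.53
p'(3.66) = 6.97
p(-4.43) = 159.88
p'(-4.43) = -93.91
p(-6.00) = 352.07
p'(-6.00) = -153.07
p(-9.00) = 1022.78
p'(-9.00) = -301.90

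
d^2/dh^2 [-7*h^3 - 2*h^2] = -42*h - 4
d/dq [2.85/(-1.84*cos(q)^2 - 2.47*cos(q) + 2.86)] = -(10.488*cos(q) + 7.0395)*sin(q)/(1.84*cos(q)^2 + 2.47*cos(q) - 2.86)^2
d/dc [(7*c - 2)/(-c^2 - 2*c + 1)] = (7*c^2 - 4*c + 3)/(c^4 + 4*c^3 + 2*c^2 - 4*c + 1)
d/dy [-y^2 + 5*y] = 5 - 2*y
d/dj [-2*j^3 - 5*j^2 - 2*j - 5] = -6*j^2 - 10*j - 2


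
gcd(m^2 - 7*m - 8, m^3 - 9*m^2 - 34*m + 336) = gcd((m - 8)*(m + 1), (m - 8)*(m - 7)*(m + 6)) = m - 8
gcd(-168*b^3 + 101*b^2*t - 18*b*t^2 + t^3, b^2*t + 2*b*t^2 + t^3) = 1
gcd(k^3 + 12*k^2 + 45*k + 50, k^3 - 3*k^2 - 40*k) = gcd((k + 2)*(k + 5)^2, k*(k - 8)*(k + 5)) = k + 5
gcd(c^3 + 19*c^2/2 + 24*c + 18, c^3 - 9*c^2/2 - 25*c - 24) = c^2 + 7*c/2 + 3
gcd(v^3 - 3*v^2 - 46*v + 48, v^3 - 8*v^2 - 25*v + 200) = v - 8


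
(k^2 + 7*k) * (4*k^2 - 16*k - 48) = 4*k^4 + 12*k^3 - 160*k^2 - 336*k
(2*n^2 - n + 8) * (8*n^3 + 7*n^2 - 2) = 16*n^5 + 6*n^4 + 57*n^3 + 52*n^2 + 2*n - 16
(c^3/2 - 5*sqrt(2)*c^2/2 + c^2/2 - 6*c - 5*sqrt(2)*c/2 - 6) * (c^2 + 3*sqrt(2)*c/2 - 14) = c^5/2 - 7*sqrt(2)*c^4/4 + c^4/2 - 41*c^3/2 - 7*sqrt(2)*c^3/4 - 41*c^2/2 + 26*sqrt(2)*c^2 + 26*sqrt(2)*c + 84*c + 84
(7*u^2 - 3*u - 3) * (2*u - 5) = 14*u^3 - 41*u^2 + 9*u + 15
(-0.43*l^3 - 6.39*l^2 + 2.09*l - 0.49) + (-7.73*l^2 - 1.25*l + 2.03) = -0.43*l^3 - 14.12*l^2 + 0.84*l + 1.54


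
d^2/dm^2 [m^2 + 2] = 2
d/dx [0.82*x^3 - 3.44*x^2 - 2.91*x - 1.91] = 2.46*x^2 - 6.88*x - 2.91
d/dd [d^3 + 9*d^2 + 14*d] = 3*d^2 + 18*d + 14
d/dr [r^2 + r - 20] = 2*r + 1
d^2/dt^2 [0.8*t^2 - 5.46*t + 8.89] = 1.60000000000000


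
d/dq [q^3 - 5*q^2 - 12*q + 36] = 3*q^2 - 10*q - 12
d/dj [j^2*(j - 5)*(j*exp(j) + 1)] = j*(j^3*exp(j) - j^2*exp(j) - 15*j*exp(j) + 3*j - 10)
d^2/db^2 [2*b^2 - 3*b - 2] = 4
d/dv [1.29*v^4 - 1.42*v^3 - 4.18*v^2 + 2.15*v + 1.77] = 5.16*v^3 - 4.26*v^2 - 8.36*v + 2.15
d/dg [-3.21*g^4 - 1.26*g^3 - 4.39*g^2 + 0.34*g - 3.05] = -12.84*g^3 - 3.78*g^2 - 8.78*g + 0.34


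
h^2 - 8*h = h*(h - 8)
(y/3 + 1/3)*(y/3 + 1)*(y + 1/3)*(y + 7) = y^4/9 + 34*y^3/27 + 104*y^2/27 + 94*y/27 + 7/9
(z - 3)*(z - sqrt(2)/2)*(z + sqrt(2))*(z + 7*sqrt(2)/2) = z^4 - 3*z^3 + 4*sqrt(2)*z^3 - 12*sqrt(2)*z^2 + 5*z^2/2 - 15*z/2 - 7*sqrt(2)*z/2 + 21*sqrt(2)/2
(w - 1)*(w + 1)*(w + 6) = w^3 + 6*w^2 - w - 6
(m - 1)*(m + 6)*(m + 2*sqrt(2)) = m^3 + 2*sqrt(2)*m^2 + 5*m^2 - 6*m + 10*sqrt(2)*m - 12*sqrt(2)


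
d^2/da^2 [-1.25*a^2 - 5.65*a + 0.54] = -2.50000000000000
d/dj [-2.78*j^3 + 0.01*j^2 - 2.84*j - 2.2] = -8.34*j^2 + 0.02*j - 2.84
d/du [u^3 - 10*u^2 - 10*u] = 3*u^2 - 20*u - 10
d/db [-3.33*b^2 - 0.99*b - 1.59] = -6.66*b - 0.99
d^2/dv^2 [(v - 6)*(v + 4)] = 2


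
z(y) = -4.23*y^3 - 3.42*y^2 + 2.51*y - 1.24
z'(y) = -12.69*y^2 - 6.84*y + 2.51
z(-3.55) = 135.99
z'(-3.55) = -133.13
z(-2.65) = 46.81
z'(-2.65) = -68.48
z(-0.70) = -3.22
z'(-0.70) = 1.08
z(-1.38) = -0.10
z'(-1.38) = -12.22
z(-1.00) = -2.94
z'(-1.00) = -3.34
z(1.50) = -19.45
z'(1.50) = -36.30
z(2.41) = -74.26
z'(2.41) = -87.68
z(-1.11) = -2.45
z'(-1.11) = -5.53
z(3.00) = -138.70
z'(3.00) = -132.22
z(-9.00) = 2782.82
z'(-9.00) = -963.82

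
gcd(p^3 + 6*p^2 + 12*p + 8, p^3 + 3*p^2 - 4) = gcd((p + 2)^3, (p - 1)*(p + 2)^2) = p^2 + 4*p + 4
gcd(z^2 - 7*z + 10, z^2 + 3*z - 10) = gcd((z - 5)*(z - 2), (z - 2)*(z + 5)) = z - 2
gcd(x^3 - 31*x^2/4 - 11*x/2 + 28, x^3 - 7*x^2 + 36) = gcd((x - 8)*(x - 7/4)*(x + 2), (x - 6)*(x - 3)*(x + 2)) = x + 2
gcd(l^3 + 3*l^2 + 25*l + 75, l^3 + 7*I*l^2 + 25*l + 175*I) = l^2 + 25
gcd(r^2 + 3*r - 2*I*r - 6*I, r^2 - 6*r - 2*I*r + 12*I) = r - 2*I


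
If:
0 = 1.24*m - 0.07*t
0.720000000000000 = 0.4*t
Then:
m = 0.10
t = 1.80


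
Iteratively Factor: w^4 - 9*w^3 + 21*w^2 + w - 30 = (w - 3)*(w^3 - 6*w^2 + 3*w + 10) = (w - 3)*(w - 2)*(w^2 - 4*w - 5) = (w - 3)*(w - 2)*(w + 1)*(w - 5)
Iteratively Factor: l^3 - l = (l + 1)*(l^2 - l) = l*(l + 1)*(l - 1)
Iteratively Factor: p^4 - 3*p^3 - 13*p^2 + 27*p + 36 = (p + 1)*(p^3 - 4*p^2 - 9*p + 36) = (p - 4)*(p + 1)*(p^2 - 9) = (p - 4)*(p - 3)*(p + 1)*(p + 3)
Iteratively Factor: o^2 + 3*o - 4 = (o - 1)*(o + 4)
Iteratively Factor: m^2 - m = (m - 1)*(m)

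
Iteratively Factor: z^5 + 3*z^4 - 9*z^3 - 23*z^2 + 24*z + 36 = (z + 1)*(z^4 + 2*z^3 - 11*z^2 - 12*z + 36) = (z + 1)*(z + 3)*(z^3 - z^2 - 8*z + 12) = (z - 2)*(z + 1)*(z + 3)*(z^2 + z - 6) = (z - 2)*(z + 1)*(z + 3)^2*(z - 2)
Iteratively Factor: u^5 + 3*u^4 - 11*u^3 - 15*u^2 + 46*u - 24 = (u + 4)*(u^4 - u^3 - 7*u^2 + 13*u - 6) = (u - 1)*(u + 4)*(u^3 - 7*u + 6) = (u - 1)^2*(u + 4)*(u^2 + u - 6) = (u - 1)^2*(u + 3)*(u + 4)*(u - 2)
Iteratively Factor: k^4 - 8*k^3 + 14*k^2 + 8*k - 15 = (k - 1)*(k^3 - 7*k^2 + 7*k + 15) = (k - 1)*(k + 1)*(k^2 - 8*k + 15) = (k - 5)*(k - 1)*(k + 1)*(k - 3)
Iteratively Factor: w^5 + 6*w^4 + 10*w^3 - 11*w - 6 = (w + 1)*(w^4 + 5*w^3 + 5*w^2 - 5*w - 6) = (w + 1)*(w + 3)*(w^3 + 2*w^2 - w - 2) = (w + 1)*(w + 2)*(w + 3)*(w^2 - 1) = (w + 1)^2*(w + 2)*(w + 3)*(w - 1)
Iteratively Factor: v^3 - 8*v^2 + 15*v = (v - 5)*(v^2 - 3*v) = (v - 5)*(v - 3)*(v)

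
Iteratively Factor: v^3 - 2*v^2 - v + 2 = (v + 1)*(v^2 - 3*v + 2) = (v - 2)*(v + 1)*(v - 1)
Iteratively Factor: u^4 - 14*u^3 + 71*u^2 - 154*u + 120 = (u - 3)*(u^3 - 11*u^2 + 38*u - 40) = (u - 3)*(u - 2)*(u^2 - 9*u + 20) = (u - 4)*(u - 3)*(u - 2)*(u - 5)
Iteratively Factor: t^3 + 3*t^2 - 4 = (t + 2)*(t^2 + t - 2) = (t - 1)*(t + 2)*(t + 2)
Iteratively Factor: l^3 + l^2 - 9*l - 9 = (l - 3)*(l^2 + 4*l + 3) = (l - 3)*(l + 3)*(l + 1)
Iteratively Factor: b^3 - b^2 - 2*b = (b - 2)*(b^2 + b) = (b - 2)*(b + 1)*(b)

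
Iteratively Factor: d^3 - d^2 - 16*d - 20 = (d - 5)*(d^2 + 4*d + 4) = (d - 5)*(d + 2)*(d + 2)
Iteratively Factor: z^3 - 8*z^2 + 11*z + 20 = (z - 5)*(z^2 - 3*z - 4) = (z - 5)*(z + 1)*(z - 4)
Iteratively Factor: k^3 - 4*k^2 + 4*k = (k)*(k^2 - 4*k + 4) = k*(k - 2)*(k - 2)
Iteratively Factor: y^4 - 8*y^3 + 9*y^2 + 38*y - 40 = (y - 4)*(y^3 - 4*y^2 - 7*y + 10) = (y - 4)*(y + 2)*(y^2 - 6*y + 5) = (y - 4)*(y - 1)*(y + 2)*(y - 5)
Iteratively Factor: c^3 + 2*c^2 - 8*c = (c + 4)*(c^2 - 2*c) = c*(c + 4)*(c - 2)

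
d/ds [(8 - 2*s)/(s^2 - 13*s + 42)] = 2*(s^2 - 8*s + 10)/(s^4 - 26*s^3 + 253*s^2 - 1092*s + 1764)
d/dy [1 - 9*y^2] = -18*y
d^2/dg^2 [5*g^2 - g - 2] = 10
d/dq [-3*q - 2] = -3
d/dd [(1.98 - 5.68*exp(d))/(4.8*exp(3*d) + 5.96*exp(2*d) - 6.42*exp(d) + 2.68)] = (54.528*exp(3*d) + 5.34079999999999*exp(2*d) - 23.6016*exp(d) - 2.5108)*exp(d)/(23.04*exp(6*d) + 57.216*exp(5*d) - 26.1104*exp(4*d) - 50.7984*exp(3*d) + 73.162*exp(2*d) - 34.4112*exp(d) + 7.1824)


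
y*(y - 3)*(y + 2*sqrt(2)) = y^3 - 3*y^2 + 2*sqrt(2)*y^2 - 6*sqrt(2)*y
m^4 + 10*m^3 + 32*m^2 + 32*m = m*(m + 2)*(m + 4)^2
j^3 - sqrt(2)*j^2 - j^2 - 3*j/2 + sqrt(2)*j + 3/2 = (j - 1)*(j - 3*sqrt(2)/2)*(j + sqrt(2)/2)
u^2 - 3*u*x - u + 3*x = (u - 1)*(u - 3*x)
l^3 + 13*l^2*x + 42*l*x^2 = l*(l + 6*x)*(l + 7*x)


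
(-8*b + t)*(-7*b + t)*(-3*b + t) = -168*b^3 + 101*b^2*t - 18*b*t^2 + t^3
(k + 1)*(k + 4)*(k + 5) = k^3 + 10*k^2 + 29*k + 20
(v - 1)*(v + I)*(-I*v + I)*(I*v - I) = v^4 - 3*v^3 + I*v^3 + 3*v^2 - 3*I*v^2 - v + 3*I*v - I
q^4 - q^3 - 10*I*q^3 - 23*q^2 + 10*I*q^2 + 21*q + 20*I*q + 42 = (q - 2)*(q + 1)*(q - 7*I)*(q - 3*I)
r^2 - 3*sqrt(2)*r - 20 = (r - 5*sqrt(2))*(r + 2*sqrt(2))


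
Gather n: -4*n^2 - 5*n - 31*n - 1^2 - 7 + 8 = -4*n^2 - 36*n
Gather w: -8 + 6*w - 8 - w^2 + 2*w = -w^2 + 8*w - 16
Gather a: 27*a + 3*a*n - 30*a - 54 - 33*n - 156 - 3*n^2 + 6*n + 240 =a*(3*n - 3) - 3*n^2 - 27*n + 30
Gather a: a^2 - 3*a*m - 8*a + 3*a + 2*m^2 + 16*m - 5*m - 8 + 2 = a^2 + a*(-3*m - 5) + 2*m^2 + 11*m - 6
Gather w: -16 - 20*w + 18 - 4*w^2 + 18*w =-4*w^2 - 2*w + 2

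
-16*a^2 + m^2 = (-4*a + m)*(4*a + m)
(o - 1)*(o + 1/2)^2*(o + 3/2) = o^4 + 3*o^3/2 - 3*o^2/4 - 11*o/8 - 3/8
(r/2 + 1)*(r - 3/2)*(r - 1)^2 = r^4/2 - 3*r^3/4 - 3*r^2/2 + 13*r/4 - 3/2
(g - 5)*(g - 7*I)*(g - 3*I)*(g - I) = g^4 - 5*g^3 - 11*I*g^3 - 31*g^2 + 55*I*g^2 + 155*g + 21*I*g - 105*I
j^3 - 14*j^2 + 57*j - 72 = (j - 8)*(j - 3)^2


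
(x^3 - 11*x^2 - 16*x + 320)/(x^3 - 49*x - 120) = (x - 8)/(x + 3)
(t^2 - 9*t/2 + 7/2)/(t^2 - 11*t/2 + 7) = (t - 1)/(t - 2)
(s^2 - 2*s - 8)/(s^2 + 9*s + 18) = (s^2 - 2*s - 8)/(s^2 + 9*s + 18)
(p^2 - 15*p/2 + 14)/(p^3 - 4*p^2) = (p - 7/2)/p^2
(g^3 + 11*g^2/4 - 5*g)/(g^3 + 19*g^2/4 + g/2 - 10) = g/(g + 2)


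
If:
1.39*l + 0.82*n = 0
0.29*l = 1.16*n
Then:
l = 0.00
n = 0.00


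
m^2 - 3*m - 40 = (m - 8)*(m + 5)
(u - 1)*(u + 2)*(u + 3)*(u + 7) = u^4 + 11*u^3 + 29*u^2 + u - 42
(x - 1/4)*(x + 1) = x^2 + 3*x/4 - 1/4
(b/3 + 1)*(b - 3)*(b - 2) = b^3/3 - 2*b^2/3 - 3*b + 6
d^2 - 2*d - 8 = (d - 4)*(d + 2)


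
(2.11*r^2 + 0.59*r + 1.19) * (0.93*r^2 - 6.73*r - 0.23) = 1.9623*r^4 - 13.6516*r^3 - 3.3493*r^2 - 8.1444*r - 0.2737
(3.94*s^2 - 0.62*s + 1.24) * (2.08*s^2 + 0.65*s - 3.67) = 8.1952*s^4 + 1.2714*s^3 - 12.2836*s^2 + 3.0814*s - 4.5508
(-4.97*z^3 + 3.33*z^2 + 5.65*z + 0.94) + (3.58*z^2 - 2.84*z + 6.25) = -4.97*z^3 + 6.91*z^2 + 2.81*z + 7.19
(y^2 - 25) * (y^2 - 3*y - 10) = y^4 - 3*y^3 - 35*y^2 + 75*y + 250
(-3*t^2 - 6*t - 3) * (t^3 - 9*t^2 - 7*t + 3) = -3*t^5 + 21*t^4 + 72*t^3 + 60*t^2 + 3*t - 9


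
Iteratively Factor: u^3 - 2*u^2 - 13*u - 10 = (u - 5)*(u^2 + 3*u + 2) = (u - 5)*(u + 1)*(u + 2)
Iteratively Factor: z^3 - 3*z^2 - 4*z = (z + 1)*(z^2 - 4*z) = (z - 4)*(z + 1)*(z)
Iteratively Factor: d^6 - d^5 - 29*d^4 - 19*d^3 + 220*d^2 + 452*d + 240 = (d + 2)*(d^5 - 3*d^4 - 23*d^3 + 27*d^2 + 166*d + 120) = (d - 5)*(d + 2)*(d^4 + 2*d^3 - 13*d^2 - 38*d - 24) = (d - 5)*(d + 1)*(d + 2)*(d^3 + d^2 - 14*d - 24) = (d - 5)*(d + 1)*(d + 2)^2*(d^2 - d - 12) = (d - 5)*(d + 1)*(d + 2)^2*(d + 3)*(d - 4)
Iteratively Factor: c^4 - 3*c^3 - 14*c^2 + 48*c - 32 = (c - 4)*(c^3 + c^2 - 10*c + 8) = (c - 4)*(c - 1)*(c^2 + 2*c - 8) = (c - 4)*(c - 2)*(c - 1)*(c + 4)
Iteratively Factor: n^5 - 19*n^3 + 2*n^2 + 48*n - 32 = (n - 1)*(n^4 + n^3 - 18*n^2 - 16*n + 32) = (n - 1)^2*(n^3 + 2*n^2 - 16*n - 32) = (n - 4)*(n - 1)^2*(n^2 + 6*n + 8) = (n - 4)*(n - 1)^2*(n + 2)*(n + 4)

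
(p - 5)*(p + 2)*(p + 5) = p^3 + 2*p^2 - 25*p - 50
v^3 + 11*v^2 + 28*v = v*(v + 4)*(v + 7)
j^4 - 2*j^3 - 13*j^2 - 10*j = j*(j - 5)*(j + 1)*(j + 2)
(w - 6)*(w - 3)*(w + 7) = w^3 - 2*w^2 - 45*w + 126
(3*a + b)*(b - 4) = 3*a*b - 12*a + b^2 - 4*b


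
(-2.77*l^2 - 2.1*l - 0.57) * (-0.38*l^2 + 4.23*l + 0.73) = 1.0526*l^4 - 10.9191*l^3 - 10.6885*l^2 - 3.9441*l - 0.4161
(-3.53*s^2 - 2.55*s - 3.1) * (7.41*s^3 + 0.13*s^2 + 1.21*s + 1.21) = -26.1573*s^5 - 19.3544*s^4 - 27.5738*s^3 - 7.7598*s^2 - 6.8365*s - 3.751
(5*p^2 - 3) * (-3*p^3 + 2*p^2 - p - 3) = -15*p^5 + 10*p^4 + 4*p^3 - 21*p^2 + 3*p + 9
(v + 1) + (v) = 2*v + 1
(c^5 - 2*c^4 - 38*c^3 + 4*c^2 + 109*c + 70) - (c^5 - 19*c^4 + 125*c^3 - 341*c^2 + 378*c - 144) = 17*c^4 - 163*c^3 + 345*c^2 - 269*c + 214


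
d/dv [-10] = 0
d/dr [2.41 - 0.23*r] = -0.230000000000000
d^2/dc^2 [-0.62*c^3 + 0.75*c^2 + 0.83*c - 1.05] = 1.5 - 3.72*c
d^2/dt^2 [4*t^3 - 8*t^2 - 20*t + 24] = 24*t - 16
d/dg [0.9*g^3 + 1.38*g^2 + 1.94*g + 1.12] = 2.7*g^2 + 2.76*g + 1.94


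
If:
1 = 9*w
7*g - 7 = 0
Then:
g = 1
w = 1/9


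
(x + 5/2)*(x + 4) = x^2 + 13*x/2 + 10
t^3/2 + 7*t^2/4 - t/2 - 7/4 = (t/2 + 1/2)*(t - 1)*(t + 7/2)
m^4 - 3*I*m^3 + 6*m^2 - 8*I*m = m*(m - 4*I)*(m - I)*(m + 2*I)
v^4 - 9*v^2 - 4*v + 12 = (v - 3)*(v - 1)*(v + 2)^2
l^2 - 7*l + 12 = (l - 4)*(l - 3)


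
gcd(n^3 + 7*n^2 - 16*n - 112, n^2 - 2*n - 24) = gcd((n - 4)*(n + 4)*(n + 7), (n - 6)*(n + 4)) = n + 4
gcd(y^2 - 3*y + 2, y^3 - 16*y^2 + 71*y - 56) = y - 1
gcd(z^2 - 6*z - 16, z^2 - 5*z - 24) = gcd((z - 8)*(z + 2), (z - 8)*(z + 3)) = z - 8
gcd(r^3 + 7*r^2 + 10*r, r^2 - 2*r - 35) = r + 5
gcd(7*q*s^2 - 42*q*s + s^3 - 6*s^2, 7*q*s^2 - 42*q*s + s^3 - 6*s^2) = 7*q*s^2 - 42*q*s + s^3 - 6*s^2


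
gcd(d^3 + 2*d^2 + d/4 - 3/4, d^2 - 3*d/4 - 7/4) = d + 1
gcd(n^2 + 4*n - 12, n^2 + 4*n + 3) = 1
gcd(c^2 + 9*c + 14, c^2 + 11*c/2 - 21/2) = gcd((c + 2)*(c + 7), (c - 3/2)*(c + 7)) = c + 7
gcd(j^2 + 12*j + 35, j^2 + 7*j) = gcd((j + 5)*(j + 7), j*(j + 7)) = j + 7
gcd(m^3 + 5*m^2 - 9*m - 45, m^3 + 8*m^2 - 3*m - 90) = m^2 + 2*m - 15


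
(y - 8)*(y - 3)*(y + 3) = y^3 - 8*y^2 - 9*y + 72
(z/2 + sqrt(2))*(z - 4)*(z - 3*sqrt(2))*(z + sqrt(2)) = z^4/2 - 2*z^3 - 7*z^2 - 6*sqrt(2)*z + 28*z + 24*sqrt(2)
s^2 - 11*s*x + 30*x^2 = (s - 6*x)*(s - 5*x)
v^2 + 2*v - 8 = (v - 2)*(v + 4)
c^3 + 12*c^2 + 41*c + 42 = (c + 2)*(c + 3)*(c + 7)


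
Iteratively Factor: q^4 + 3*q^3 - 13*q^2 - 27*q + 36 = (q - 3)*(q^3 + 6*q^2 + 5*q - 12) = (q - 3)*(q + 4)*(q^2 + 2*q - 3) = (q - 3)*(q + 3)*(q + 4)*(q - 1)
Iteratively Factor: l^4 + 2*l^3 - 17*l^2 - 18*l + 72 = (l + 4)*(l^3 - 2*l^2 - 9*l + 18) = (l + 3)*(l + 4)*(l^2 - 5*l + 6) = (l - 2)*(l + 3)*(l + 4)*(l - 3)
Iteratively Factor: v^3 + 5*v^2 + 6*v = (v)*(v^2 + 5*v + 6) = v*(v + 3)*(v + 2)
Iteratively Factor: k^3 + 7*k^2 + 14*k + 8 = (k + 2)*(k^2 + 5*k + 4) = (k + 1)*(k + 2)*(k + 4)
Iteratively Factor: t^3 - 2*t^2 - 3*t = (t - 3)*(t^2 + t) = t*(t - 3)*(t + 1)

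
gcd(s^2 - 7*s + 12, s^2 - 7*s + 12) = s^2 - 7*s + 12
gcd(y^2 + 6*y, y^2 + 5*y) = y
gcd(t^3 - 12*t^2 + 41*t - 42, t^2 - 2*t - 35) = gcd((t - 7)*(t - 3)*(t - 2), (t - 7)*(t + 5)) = t - 7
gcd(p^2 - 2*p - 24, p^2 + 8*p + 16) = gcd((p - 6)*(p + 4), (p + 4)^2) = p + 4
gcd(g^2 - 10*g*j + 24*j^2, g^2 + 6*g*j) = 1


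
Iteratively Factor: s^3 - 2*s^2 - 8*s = (s + 2)*(s^2 - 4*s) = s*(s + 2)*(s - 4)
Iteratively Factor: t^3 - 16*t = (t)*(t^2 - 16) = t*(t + 4)*(t - 4)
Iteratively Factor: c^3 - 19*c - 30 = (c - 5)*(c^2 + 5*c + 6) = (c - 5)*(c + 3)*(c + 2)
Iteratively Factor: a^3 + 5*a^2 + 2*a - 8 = (a + 2)*(a^2 + 3*a - 4) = (a + 2)*(a + 4)*(a - 1)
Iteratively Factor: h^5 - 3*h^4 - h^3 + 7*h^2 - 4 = (h - 2)*(h^4 - h^3 - 3*h^2 + h + 2) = (h - 2)*(h + 1)*(h^3 - 2*h^2 - h + 2) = (h - 2)*(h + 1)^2*(h^2 - 3*h + 2) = (h - 2)*(h - 1)*(h + 1)^2*(h - 2)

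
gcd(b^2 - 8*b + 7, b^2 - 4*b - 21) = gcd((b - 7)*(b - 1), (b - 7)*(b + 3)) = b - 7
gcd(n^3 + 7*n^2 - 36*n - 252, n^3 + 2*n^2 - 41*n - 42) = n^2 + n - 42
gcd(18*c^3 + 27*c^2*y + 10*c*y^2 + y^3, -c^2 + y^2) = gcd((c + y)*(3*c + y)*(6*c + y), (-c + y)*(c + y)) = c + y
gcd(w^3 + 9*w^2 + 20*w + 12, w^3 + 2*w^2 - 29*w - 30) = w^2 + 7*w + 6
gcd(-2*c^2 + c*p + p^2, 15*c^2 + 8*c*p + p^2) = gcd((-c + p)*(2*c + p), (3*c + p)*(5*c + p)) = 1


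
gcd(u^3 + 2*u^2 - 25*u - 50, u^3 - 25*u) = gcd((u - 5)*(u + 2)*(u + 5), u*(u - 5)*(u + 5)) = u^2 - 25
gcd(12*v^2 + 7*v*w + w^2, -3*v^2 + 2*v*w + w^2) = 3*v + w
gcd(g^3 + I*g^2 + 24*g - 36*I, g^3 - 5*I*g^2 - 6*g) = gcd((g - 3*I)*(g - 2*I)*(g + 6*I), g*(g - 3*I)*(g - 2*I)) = g^2 - 5*I*g - 6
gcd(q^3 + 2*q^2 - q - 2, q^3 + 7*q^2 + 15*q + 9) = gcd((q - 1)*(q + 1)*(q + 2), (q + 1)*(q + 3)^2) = q + 1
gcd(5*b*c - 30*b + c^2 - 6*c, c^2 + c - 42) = c - 6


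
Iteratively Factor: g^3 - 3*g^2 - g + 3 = (g - 1)*(g^2 - 2*g - 3) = (g - 1)*(g + 1)*(g - 3)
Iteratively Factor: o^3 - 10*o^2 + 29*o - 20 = (o - 5)*(o^2 - 5*o + 4) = (o - 5)*(o - 4)*(o - 1)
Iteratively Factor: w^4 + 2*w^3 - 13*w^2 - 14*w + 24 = (w - 1)*(w^3 + 3*w^2 - 10*w - 24) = (w - 3)*(w - 1)*(w^2 + 6*w + 8) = (w - 3)*(w - 1)*(w + 4)*(w + 2)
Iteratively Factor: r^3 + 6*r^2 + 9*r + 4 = (r + 1)*(r^2 + 5*r + 4) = (r + 1)^2*(r + 4)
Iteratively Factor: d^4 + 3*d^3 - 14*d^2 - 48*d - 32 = (d + 2)*(d^3 + d^2 - 16*d - 16) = (d + 2)*(d + 4)*(d^2 - 3*d - 4) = (d - 4)*(d + 2)*(d + 4)*(d + 1)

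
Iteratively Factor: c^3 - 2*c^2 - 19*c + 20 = (c + 4)*(c^2 - 6*c + 5) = (c - 1)*(c + 4)*(c - 5)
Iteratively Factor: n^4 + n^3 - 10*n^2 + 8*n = (n - 1)*(n^3 + 2*n^2 - 8*n) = n*(n - 1)*(n^2 + 2*n - 8) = n*(n - 2)*(n - 1)*(n + 4)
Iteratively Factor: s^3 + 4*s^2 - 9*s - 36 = (s + 4)*(s^2 - 9) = (s + 3)*(s + 4)*(s - 3)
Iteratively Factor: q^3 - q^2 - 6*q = (q - 3)*(q^2 + 2*q) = q*(q - 3)*(q + 2)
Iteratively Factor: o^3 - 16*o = (o + 4)*(o^2 - 4*o) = (o - 4)*(o + 4)*(o)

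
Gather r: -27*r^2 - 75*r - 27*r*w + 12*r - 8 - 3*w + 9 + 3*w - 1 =-27*r^2 + r*(-27*w - 63)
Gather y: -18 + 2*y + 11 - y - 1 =y - 8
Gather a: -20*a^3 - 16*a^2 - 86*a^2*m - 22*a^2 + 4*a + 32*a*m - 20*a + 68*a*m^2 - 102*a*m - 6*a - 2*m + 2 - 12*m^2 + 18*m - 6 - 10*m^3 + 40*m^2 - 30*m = -20*a^3 + a^2*(-86*m - 38) + a*(68*m^2 - 70*m - 22) - 10*m^3 + 28*m^2 - 14*m - 4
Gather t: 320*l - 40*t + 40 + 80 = 320*l - 40*t + 120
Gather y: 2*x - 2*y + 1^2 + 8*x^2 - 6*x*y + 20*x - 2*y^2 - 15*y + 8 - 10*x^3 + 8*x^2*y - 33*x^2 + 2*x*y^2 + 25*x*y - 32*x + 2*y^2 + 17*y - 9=-10*x^3 - 25*x^2 + 2*x*y^2 - 10*x + y*(8*x^2 + 19*x)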